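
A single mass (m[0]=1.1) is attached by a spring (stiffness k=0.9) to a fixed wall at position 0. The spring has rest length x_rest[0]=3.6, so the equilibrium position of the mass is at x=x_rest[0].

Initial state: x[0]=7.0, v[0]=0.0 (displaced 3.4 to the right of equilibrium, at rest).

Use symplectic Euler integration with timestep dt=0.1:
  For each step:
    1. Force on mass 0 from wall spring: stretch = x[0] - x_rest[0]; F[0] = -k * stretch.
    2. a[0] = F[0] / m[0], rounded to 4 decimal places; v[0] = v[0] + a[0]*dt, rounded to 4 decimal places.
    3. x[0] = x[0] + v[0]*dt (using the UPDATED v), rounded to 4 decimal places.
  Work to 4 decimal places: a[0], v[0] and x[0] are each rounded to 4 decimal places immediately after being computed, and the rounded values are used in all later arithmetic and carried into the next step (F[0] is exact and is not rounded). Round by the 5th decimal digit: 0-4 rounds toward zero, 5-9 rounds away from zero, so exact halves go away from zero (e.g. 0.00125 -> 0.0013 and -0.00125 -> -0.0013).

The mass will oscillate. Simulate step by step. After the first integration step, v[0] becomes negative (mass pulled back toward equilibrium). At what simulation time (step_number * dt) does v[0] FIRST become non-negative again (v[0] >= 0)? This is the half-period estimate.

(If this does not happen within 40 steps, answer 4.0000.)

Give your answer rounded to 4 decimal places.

Answer: 3.5000

Derivation:
Step 0: x=[7.0000] v=[0.0000]
Step 1: x=[6.9722] v=[-0.2782]
Step 2: x=[6.9168] v=[-0.5541]
Step 3: x=[6.8343] v=[-0.8255]
Step 4: x=[6.7253] v=[-1.0901]
Step 5: x=[6.5907] v=[-1.3458]
Step 6: x=[6.4317] v=[-1.5905]
Step 7: x=[6.2495] v=[-1.8222]
Step 8: x=[6.0456] v=[-2.0390]
Step 9: x=[5.8217] v=[-2.2391]
Step 10: x=[5.5796] v=[-2.4209]
Step 11: x=[5.3213] v=[-2.5829]
Step 12: x=[5.0489] v=[-2.7237]
Step 13: x=[4.7647] v=[-2.8423]
Step 14: x=[4.4709] v=[-2.9376]
Step 15: x=[4.1700] v=[-3.0089]
Step 16: x=[3.8645] v=[-3.0555]
Step 17: x=[3.5568] v=[-3.0771]
Step 18: x=[3.2494] v=[-3.0736]
Step 19: x=[2.9449] v=[-3.0449]
Step 20: x=[2.6458] v=[-2.9913]
Step 21: x=[2.3545] v=[-2.9132]
Step 22: x=[2.0734] v=[-2.8113]
Step 23: x=[1.8048] v=[-2.6864]
Step 24: x=[1.5509] v=[-2.5395]
Step 25: x=[1.3137] v=[-2.3719]
Step 26: x=[1.0952] v=[-2.1848]
Step 27: x=[0.8972] v=[-1.9799]
Step 28: x=[0.7213] v=[-1.7588]
Step 29: x=[0.5690] v=[-1.5233]
Step 30: x=[0.4415] v=[-1.2753]
Step 31: x=[0.3398] v=[-1.0169]
Step 32: x=[0.2648] v=[-0.7502]
Step 33: x=[0.2171] v=[-0.4773]
Step 34: x=[0.1971] v=[-0.2005]
Step 35: x=[0.2049] v=[0.0779]
First v>=0 after going negative at step 35, time=3.5000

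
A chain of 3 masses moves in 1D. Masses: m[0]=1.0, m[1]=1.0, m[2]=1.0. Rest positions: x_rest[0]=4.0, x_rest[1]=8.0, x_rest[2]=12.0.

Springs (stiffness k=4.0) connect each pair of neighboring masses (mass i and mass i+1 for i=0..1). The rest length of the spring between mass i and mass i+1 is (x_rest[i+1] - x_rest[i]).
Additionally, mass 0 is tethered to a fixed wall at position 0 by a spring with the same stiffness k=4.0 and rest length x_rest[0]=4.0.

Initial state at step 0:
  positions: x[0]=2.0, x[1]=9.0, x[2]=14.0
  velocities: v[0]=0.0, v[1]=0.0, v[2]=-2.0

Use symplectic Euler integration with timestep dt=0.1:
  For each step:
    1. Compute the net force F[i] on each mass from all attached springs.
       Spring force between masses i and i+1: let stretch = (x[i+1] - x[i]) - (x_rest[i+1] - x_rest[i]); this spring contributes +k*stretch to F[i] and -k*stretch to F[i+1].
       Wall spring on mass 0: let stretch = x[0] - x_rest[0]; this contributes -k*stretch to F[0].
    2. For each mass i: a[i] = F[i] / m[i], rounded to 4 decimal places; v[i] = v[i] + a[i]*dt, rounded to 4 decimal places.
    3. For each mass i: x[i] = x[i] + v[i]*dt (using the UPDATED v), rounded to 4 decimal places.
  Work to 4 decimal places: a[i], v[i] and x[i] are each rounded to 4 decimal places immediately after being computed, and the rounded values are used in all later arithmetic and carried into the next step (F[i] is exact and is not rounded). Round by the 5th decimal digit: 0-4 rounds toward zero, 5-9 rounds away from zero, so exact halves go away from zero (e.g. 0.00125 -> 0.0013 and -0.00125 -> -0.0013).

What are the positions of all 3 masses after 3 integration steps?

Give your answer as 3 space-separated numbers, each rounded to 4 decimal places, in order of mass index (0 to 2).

Step 0: x=[2.0000 9.0000 14.0000] v=[0.0000 0.0000 -2.0000]
Step 1: x=[2.2000 8.9200 13.7600] v=[2.0000 -0.8000 -2.4000]
Step 2: x=[2.5808 8.7648 13.4864] v=[3.8080 -1.5520 -2.7360]
Step 3: x=[3.1057 8.5511 13.1839] v=[5.2493 -2.1370 -3.0246]

Answer: 3.1057 8.5511 13.1839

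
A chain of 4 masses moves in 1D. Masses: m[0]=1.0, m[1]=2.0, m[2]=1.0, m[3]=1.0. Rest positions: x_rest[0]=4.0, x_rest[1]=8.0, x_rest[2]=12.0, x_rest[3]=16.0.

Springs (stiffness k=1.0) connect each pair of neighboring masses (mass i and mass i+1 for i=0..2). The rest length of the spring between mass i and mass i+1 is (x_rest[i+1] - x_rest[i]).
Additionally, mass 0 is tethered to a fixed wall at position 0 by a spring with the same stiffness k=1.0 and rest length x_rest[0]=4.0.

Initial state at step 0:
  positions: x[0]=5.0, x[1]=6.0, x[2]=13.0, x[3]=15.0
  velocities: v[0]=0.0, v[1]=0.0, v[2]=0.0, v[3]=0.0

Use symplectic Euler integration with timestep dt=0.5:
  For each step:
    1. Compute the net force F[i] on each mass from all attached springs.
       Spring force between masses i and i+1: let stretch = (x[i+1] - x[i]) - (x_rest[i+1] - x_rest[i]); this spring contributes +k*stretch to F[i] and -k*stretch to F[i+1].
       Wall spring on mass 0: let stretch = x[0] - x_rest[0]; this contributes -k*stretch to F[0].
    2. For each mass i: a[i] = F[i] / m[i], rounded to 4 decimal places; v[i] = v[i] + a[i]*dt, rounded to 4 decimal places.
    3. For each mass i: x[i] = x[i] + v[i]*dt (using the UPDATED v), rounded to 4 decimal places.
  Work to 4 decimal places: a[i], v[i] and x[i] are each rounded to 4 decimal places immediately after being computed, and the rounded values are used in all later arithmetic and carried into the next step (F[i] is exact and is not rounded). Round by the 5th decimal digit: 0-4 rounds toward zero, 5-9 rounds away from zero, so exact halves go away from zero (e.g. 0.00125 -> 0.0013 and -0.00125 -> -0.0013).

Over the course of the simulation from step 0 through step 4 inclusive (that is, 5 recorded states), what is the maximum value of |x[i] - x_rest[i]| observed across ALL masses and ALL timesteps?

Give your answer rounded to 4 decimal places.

Answer: 2.5078

Derivation:
Step 0: x=[5.0000 6.0000 13.0000 15.0000] v=[0.0000 0.0000 0.0000 0.0000]
Step 1: x=[4.0000 6.7500 11.7500 15.5000] v=[-2.0000 1.5000 -2.5000 1.0000]
Step 2: x=[2.6875 7.7813 10.1875 16.0625] v=[-2.6250 2.0625 -3.1250 1.1250]
Step 3: x=[1.9766 8.4766 9.4922 16.1563] v=[-1.4219 1.3906 -1.3906 0.1875]
Step 4: x=[2.3965 8.4864 10.2091 15.5840] v=[0.8398 0.0195 1.4337 -1.1446]
Max displacement = 2.5078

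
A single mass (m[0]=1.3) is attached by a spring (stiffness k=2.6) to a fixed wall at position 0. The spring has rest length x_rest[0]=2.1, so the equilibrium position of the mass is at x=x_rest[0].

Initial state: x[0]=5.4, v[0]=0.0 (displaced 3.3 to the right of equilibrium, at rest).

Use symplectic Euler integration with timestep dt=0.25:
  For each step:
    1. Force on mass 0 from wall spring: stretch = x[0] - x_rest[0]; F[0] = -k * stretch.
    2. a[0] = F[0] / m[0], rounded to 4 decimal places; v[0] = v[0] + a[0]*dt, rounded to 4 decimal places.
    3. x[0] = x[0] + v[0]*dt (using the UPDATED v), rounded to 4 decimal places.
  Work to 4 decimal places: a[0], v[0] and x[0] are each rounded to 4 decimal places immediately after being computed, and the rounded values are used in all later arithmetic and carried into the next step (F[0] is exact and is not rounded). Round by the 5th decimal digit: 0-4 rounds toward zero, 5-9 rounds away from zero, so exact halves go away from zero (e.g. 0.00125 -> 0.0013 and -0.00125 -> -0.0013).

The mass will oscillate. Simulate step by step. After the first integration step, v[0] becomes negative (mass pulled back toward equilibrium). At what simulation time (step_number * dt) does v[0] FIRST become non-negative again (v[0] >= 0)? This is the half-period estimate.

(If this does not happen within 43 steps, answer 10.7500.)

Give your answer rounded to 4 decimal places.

Answer: 2.2500

Derivation:
Step 0: x=[5.4000] v=[0.0000]
Step 1: x=[4.9875] v=[-1.6500]
Step 2: x=[4.2141] v=[-3.0938]
Step 3: x=[3.1764] v=[-4.1509]
Step 4: x=[2.0041] v=[-4.6891]
Step 5: x=[0.8438] v=[-4.6412]
Step 6: x=[-0.1595] v=[-4.0131]
Step 7: x=[-0.8804] v=[-2.8834]
Step 8: x=[-1.2287] v=[-1.3932]
Step 9: x=[-1.1609] v=[0.2712]
First v>=0 after going negative at step 9, time=2.2500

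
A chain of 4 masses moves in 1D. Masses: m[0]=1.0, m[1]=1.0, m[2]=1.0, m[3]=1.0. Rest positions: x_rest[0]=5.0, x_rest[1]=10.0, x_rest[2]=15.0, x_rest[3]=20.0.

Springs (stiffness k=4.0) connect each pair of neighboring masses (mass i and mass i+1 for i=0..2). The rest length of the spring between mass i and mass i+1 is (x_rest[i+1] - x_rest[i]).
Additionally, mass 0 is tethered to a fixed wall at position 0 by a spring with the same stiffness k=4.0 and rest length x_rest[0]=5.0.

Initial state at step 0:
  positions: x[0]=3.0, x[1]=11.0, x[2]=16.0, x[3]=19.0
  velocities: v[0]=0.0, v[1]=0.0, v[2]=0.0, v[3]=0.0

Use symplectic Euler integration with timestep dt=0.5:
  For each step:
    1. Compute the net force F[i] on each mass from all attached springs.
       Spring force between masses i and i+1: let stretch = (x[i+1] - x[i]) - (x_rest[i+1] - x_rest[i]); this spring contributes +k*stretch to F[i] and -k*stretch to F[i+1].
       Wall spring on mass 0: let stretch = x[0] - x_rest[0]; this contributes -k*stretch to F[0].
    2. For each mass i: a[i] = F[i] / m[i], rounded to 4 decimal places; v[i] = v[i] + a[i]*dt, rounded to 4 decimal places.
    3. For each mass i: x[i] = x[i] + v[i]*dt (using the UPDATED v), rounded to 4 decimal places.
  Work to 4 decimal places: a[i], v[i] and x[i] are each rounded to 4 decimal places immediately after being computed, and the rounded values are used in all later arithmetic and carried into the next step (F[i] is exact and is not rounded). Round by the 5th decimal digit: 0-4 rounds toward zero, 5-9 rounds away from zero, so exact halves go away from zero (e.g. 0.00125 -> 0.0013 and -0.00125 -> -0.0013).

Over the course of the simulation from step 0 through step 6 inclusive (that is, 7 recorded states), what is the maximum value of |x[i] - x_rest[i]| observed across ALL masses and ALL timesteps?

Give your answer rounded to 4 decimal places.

Step 0: x=[3.0000 11.0000 16.0000 19.0000] v=[0.0000 0.0000 0.0000 0.0000]
Step 1: x=[8.0000 8.0000 14.0000 21.0000] v=[10.0000 -6.0000 -4.0000 4.0000]
Step 2: x=[5.0000 11.0000 13.0000 21.0000] v=[-6.0000 6.0000 -2.0000 0.0000]
Step 3: x=[3.0000 10.0000 18.0000 18.0000] v=[-4.0000 -2.0000 10.0000 -6.0000]
Step 4: x=[5.0000 10.0000 15.0000 20.0000] v=[4.0000 0.0000 -6.0000 4.0000]
Step 5: x=[7.0000 10.0000 12.0000 22.0000] v=[4.0000 0.0000 -6.0000 4.0000]
Step 6: x=[5.0000 9.0000 17.0000 19.0000] v=[-4.0000 -2.0000 10.0000 -6.0000]
Max displacement = 3.0000

Answer: 3.0000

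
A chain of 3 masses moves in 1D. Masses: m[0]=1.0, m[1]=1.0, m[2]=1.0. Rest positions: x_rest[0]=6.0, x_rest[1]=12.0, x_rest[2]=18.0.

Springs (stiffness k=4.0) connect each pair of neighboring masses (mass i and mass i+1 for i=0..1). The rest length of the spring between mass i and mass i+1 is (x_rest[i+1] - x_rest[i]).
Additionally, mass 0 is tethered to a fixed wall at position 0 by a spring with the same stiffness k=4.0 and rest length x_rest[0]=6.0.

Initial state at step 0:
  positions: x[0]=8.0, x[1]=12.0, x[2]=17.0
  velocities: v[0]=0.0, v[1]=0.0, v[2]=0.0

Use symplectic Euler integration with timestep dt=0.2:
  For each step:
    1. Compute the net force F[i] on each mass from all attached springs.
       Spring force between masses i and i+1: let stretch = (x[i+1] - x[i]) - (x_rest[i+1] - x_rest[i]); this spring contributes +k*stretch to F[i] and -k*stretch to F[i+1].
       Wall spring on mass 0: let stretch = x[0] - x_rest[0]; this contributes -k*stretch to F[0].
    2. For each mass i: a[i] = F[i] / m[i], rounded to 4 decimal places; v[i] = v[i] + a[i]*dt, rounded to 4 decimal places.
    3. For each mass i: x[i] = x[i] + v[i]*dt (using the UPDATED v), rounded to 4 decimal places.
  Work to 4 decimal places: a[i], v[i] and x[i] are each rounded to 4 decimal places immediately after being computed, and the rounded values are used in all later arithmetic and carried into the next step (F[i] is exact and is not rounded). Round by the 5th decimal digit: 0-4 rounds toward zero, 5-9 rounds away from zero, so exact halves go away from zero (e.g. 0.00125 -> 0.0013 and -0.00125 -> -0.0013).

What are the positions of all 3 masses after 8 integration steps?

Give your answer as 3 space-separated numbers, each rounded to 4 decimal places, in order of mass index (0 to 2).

Step 0: x=[8.0000 12.0000 17.0000] v=[0.0000 0.0000 0.0000]
Step 1: x=[7.3600 12.1600 17.1600] v=[-3.2000 0.8000 0.8000]
Step 2: x=[6.3104 12.3520 17.4800] v=[-5.2480 0.9600 1.6000]
Step 3: x=[5.2178 12.3978 17.9395] v=[-5.4630 0.2291 2.2976]
Step 4: x=[4.4392 12.1815 18.4723] v=[-3.8932 -1.0815 2.6642]
Step 5: x=[4.1891 11.7330 18.9586] v=[-1.2507 -2.2427 2.4316]
Step 6: x=[4.4757 11.2335 19.2488] v=[1.4331 -2.4973 1.4511]
Step 7: x=[5.1275 10.9352 19.2166] v=[3.2588 -1.4913 -0.1611]
Step 8: x=[5.8881 11.0327 18.8194] v=[3.8030 0.4877 -1.9862]

Answer: 5.8881 11.0327 18.8194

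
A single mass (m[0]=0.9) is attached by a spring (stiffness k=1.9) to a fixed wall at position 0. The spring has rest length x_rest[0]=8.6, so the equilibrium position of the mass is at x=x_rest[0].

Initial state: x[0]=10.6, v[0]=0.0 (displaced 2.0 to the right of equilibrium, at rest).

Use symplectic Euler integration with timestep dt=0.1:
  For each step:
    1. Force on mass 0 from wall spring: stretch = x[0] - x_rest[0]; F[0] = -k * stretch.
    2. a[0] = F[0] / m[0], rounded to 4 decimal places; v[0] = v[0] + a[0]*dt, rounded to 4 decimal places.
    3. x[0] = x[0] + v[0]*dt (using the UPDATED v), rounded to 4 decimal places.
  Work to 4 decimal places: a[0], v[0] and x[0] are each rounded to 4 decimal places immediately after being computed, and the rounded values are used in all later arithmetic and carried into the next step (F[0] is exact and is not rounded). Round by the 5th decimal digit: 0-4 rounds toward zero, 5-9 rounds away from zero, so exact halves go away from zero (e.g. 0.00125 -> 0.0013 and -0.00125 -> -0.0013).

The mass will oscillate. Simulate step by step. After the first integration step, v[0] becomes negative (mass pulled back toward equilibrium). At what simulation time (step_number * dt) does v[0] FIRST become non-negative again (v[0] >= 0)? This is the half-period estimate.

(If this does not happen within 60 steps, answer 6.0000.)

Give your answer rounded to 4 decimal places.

Step 0: x=[10.6000] v=[0.0000]
Step 1: x=[10.5578] v=[-0.4222]
Step 2: x=[10.4743] v=[-0.8355]
Step 3: x=[10.3512] v=[-1.2312]
Step 4: x=[10.1911] v=[-1.6009]
Step 5: x=[9.9974] v=[-1.9368]
Step 6: x=[9.7742] v=[-2.2318]
Step 7: x=[9.5262] v=[-2.4797]
Step 8: x=[9.2587] v=[-2.6752]
Step 9: x=[8.9773] v=[-2.8143]
Step 10: x=[8.6879] v=[-2.8940]
Step 11: x=[8.3966] v=[-2.9126]
Step 12: x=[8.1096] v=[-2.8697]
Step 13: x=[7.8330] v=[-2.7662]
Step 14: x=[7.5726] v=[-2.6043]
Step 15: x=[7.3339] v=[-2.3874]
Step 16: x=[7.1219] v=[-2.1201]
Step 17: x=[6.9411] v=[-1.8081]
Step 18: x=[6.7953] v=[-1.4579]
Step 19: x=[6.6876] v=[-1.0769]
Step 20: x=[6.6203] v=[-0.6732]
Step 21: x=[6.5948] v=[-0.2553]
Step 22: x=[6.6116] v=[0.1680]
First v>=0 after going negative at step 22, time=2.2000

Answer: 2.2000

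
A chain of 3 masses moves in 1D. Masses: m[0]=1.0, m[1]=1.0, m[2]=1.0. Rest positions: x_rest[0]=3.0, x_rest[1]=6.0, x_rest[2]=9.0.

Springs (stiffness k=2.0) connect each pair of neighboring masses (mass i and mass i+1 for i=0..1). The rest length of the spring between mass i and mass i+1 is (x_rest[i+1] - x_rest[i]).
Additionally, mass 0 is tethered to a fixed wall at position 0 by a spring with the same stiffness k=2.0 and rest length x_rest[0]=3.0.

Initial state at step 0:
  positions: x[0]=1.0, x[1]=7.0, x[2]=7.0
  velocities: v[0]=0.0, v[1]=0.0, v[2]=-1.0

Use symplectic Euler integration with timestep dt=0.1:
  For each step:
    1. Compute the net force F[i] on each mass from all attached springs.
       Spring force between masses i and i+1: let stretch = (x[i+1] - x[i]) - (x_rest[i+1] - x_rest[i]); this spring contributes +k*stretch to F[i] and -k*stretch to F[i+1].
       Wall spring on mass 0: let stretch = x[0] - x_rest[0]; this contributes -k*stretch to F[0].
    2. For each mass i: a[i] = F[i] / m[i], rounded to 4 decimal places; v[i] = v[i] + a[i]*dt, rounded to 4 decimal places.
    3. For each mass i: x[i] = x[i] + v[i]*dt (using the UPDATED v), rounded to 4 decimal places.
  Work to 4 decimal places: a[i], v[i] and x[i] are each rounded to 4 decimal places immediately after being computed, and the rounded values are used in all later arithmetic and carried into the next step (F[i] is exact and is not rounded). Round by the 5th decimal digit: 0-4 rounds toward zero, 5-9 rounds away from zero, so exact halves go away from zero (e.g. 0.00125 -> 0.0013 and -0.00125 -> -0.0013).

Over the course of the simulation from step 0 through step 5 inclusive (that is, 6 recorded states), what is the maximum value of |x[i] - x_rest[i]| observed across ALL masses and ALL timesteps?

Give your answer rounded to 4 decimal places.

Step 0: x=[1.0000 7.0000 7.0000] v=[0.0000 0.0000 -1.0000]
Step 1: x=[1.1000 6.8800 6.9600] v=[1.0000 -1.2000 -0.4000]
Step 2: x=[1.2936 6.6460 6.9784] v=[1.9360 -2.3400 0.1840]
Step 3: x=[1.5684 6.3116 7.0502] v=[2.7478 -3.3440 0.7175]
Step 4: x=[1.9067 5.8971 7.1672] v=[3.3828 -4.1449 1.1698]
Step 5: x=[2.2867 5.4282 7.3188] v=[3.7995 -4.6890 1.5158]
Max displacement = 2.0400

Answer: 2.0400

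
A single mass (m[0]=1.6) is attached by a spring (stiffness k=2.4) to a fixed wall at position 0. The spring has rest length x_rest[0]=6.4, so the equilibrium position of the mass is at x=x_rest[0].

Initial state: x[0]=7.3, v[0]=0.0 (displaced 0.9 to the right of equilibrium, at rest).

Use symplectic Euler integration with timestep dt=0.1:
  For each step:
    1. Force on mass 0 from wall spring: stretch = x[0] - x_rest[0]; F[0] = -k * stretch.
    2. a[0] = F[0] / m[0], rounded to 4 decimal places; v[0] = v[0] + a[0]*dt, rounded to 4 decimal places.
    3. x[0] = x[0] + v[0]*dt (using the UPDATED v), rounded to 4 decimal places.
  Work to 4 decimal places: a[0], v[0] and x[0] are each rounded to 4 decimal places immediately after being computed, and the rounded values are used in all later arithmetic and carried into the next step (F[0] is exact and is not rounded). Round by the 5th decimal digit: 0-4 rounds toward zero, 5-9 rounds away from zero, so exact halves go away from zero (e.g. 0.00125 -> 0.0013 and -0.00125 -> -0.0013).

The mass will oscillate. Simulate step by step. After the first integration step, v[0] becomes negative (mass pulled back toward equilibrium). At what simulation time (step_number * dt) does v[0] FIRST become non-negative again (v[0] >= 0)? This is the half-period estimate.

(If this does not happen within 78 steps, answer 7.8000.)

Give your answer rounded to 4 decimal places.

Step 0: x=[7.3000] v=[0.0000]
Step 1: x=[7.2865] v=[-0.1350]
Step 2: x=[7.2597] v=[-0.2680]
Step 3: x=[7.2200] v=[-0.3970]
Step 4: x=[7.1680] v=[-0.5200]
Step 5: x=[7.1045] v=[-0.6352]
Step 6: x=[7.0304] v=[-0.7409]
Step 7: x=[6.9469] v=[-0.8355]
Step 8: x=[6.8552] v=[-0.9175]
Step 9: x=[6.7566] v=[-0.9858]
Step 10: x=[6.6527] v=[-1.0393]
Step 11: x=[6.5450] v=[-1.0772]
Step 12: x=[6.4351] v=[-1.0990]
Step 13: x=[6.3247] v=[-1.1043]
Step 14: x=[6.2154] v=[-1.0930]
Step 15: x=[6.1089] v=[-1.0653]
Step 16: x=[6.0067] v=[-1.0216]
Step 17: x=[5.9104] v=[-0.9626]
Step 18: x=[5.8215] v=[-0.8892]
Step 19: x=[5.7413] v=[-0.8024]
Step 20: x=[5.6709] v=[-0.7036]
Step 21: x=[5.6115] v=[-0.5942]
Step 22: x=[5.5639] v=[-0.4759]
Step 23: x=[5.5289] v=[-0.3505]
Step 24: x=[5.5069] v=[-0.2198]
Step 25: x=[5.4983] v=[-0.0858]
Step 26: x=[5.5033] v=[0.0495]
First v>=0 after going negative at step 26, time=2.6000

Answer: 2.6000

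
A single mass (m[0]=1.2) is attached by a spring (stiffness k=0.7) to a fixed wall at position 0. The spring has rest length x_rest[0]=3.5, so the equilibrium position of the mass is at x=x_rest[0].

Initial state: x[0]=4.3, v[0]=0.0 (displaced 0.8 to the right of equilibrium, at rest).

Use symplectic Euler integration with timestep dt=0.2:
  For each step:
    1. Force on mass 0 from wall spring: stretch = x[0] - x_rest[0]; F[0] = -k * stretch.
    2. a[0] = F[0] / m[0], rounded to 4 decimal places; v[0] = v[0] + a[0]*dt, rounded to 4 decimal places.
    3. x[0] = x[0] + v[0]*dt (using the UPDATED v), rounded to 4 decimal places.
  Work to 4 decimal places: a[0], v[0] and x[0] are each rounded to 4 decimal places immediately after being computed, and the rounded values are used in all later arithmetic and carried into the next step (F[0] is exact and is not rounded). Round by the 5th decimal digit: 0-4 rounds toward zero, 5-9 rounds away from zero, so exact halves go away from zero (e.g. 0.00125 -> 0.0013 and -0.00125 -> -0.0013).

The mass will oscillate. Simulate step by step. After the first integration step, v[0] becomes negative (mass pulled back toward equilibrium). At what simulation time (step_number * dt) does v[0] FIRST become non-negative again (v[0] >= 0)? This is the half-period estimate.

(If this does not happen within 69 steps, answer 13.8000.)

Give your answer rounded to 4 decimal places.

Step 0: x=[4.3000] v=[0.0000]
Step 1: x=[4.2813] v=[-0.0933]
Step 2: x=[4.2444] v=[-0.1845]
Step 3: x=[4.1901] v=[-0.2713]
Step 4: x=[4.1197] v=[-0.3518]
Step 5: x=[4.0349] v=[-0.4241]
Step 6: x=[3.9376] v=[-0.4865]
Step 7: x=[3.8301] v=[-0.5376]
Step 8: x=[3.7149] v=[-0.5761]
Step 9: x=[3.5947] v=[-0.6012]
Step 10: x=[3.4723] v=[-0.6122]
Step 11: x=[3.3505] v=[-0.6090]
Step 12: x=[3.2322] v=[-0.5916]
Step 13: x=[3.1201] v=[-0.5604]
Step 14: x=[3.0169] v=[-0.5161]
Step 15: x=[2.9250] v=[-0.4597]
Step 16: x=[2.8465] v=[-0.3926]
Step 17: x=[2.7832] v=[-0.3164]
Step 18: x=[2.7366] v=[-0.2328]
Step 19: x=[2.7079] v=[-0.1437]
Step 20: x=[2.6976] v=[-0.0513]
Step 21: x=[2.7061] v=[0.0423]
First v>=0 after going negative at step 21, time=4.2000

Answer: 4.2000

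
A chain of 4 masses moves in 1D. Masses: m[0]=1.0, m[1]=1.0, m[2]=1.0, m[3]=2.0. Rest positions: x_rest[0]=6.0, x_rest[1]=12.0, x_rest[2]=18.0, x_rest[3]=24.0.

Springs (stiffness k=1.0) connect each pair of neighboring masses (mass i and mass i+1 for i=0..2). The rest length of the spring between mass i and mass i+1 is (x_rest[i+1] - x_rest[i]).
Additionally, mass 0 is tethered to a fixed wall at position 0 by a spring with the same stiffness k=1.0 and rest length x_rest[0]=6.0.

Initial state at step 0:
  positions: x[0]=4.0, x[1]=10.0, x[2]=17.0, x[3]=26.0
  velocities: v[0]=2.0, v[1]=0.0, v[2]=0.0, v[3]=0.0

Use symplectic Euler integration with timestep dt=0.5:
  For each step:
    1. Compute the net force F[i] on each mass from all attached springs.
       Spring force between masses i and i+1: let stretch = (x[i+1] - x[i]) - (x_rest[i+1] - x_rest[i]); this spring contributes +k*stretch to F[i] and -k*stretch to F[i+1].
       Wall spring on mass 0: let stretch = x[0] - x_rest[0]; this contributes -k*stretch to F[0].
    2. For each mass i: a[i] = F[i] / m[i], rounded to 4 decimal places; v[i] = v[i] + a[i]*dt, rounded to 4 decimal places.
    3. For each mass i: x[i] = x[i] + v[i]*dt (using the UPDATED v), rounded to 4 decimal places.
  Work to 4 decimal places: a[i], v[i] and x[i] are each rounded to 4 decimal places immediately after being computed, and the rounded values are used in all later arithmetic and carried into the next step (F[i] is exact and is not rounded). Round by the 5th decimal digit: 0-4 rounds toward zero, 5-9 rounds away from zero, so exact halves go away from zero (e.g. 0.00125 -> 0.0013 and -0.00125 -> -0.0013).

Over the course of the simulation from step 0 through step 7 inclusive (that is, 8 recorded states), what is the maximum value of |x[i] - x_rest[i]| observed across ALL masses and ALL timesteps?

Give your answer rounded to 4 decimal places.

Step 0: x=[4.0000 10.0000 17.0000 26.0000] v=[2.0000 0.0000 0.0000 0.0000]
Step 1: x=[5.5000 10.2500 17.5000 25.6250] v=[3.0000 0.5000 1.0000 -0.7500]
Step 2: x=[6.8125 11.1250 18.2188 24.9844] v=[2.6250 1.7500 1.4375 -1.2813]
Step 3: x=[7.5000 12.6954 18.8555 24.2481] v=[1.3750 3.1407 1.2734 -1.4727]
Step 4: x=[7.6114 14.5070 19.3004 23.5877] v=[0.2227 3.6231 0.8897 -1.3209]
Step 5: x=[7.5438 15.7930 19.6188 23.1414] v=[-0.1352 2.5720 0.6367 -0.8927]
Step 6: x=[7.6526 15.9732 19.8614 23.0047] v=[0.2175 0.3603 0.4851 -0.2734]
Step 7: x=[7.9284 15.0453 19.9178 23.2251] v=[0.5515 -1.8559 0.1127 0.4408]
Max displacement = 3.9732

Answer: 3.9732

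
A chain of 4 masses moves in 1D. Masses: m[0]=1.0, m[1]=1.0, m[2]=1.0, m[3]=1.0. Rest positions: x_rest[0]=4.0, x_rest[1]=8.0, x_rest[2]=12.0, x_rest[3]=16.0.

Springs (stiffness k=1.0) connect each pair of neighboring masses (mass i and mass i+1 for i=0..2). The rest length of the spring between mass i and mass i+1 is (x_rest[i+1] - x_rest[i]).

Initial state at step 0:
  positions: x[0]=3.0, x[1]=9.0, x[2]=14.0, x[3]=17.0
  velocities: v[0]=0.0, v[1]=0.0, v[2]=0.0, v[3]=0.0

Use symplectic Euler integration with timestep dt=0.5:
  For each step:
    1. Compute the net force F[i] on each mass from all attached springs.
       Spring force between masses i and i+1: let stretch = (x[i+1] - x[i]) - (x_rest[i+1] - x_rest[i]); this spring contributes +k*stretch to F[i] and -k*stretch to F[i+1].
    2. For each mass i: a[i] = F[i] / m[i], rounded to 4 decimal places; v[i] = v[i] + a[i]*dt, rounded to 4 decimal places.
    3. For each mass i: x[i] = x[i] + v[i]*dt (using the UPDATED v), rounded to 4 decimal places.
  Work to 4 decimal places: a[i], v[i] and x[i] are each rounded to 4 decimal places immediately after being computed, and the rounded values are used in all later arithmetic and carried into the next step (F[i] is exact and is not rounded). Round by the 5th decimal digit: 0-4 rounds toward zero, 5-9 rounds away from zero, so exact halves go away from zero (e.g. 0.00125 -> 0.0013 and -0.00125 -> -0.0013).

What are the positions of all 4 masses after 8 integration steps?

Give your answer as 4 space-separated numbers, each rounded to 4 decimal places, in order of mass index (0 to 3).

Step 0: x=[3.0000 9.0000 14.0000 17.0000] v=[0.0000 0.0000 0.0000 0.0000]
Step 1: x=[3.5000 8.7500 13.5000 17.2500] v=[1.0000 -0.5000 -1.0000 0.5000]
Step 2: x=[4.3125 8.3750 12.7500 17.5625] v=[1.6250 -0.7500 -1.5000 0.6250]
Step 3: x=[5.1407 8.0781 12.1094 17.6719] v=[1.6563 -0.5938 -1.2813 0.2188]
Step 4: x=[5.7032 8.0547 11.8516 17.3907] v=[1.1250 -0.0469 -0.5157 -0.5625]
Step 5: x=[5.8536 8.3926 12.0293 16.7247] v=[0.3008 0.6758 0.3554 -1.3321]
Step 6: x=[5.6388 9.0050 12.4717 15.8848] v=[-0.4297 1.2247 0.8848 -1.6798]
Step 7: x=[5.2655 9.6425 12.9007 15.1916] v=[-0.7466 1.2750 0.8580 -1.3864]
Step 8: x=[4.9865 10.0003 13.0879 14.9257] v=[-0.5581 0.7156 0.3744 -0.5319]

Answer: 4.9865 10.0003 13.0879 14.9257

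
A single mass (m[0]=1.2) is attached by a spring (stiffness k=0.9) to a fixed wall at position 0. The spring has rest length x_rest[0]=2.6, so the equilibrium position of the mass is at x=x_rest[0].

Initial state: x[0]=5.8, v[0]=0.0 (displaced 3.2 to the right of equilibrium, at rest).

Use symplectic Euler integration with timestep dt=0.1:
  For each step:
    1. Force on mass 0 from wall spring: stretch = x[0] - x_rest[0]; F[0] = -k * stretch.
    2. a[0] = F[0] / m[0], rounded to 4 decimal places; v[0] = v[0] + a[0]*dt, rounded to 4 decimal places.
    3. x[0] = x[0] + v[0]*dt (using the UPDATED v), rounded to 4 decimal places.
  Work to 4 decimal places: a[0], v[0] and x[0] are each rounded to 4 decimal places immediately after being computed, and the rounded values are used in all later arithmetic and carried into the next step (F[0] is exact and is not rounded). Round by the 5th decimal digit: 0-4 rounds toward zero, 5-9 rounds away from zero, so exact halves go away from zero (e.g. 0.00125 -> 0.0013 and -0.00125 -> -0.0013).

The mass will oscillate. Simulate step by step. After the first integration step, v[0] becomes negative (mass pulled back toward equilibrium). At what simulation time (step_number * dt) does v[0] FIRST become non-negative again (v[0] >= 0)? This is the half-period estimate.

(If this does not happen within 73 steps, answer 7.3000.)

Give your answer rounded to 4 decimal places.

Answer: 3.7000

Derivation:
Step 0: x=[5.8000] v=[0.0000]
Step 1: x=[5.7760] v=[-0.2400]
Step 2: x=[5.7282] v=[-0.4782]
Step 3: x=[5.6569] v=[-0.7128]
Step 4: x=[5.5627] v=[-0.9421]
Step 5: x=[5.4463] v=[-1.1643]
Step 6: x=[5.3085] v=[-1.3778]
Step 7: x=[5.1504] v=[-1.5809]
Step 8: x=[4.9732] v=[-1.7722]
Step 9: x=[4.7782] v=[-1.9502]
Step 10: x=[4.5668] v=[-2.1136]
Step 11: x=[4.3407] v=[-2.2611]
Step 12: x=[4.1015] v=[-2.3917]
Step 13: x=[3.8511] v=[-2.5043]
Step 14: x=[3.5913] v=[-2.5981]
Step 15: x=[3.3241] v=[-2.6725]
Step 16: x=[3.0514] v=[-2.7268]
Step 17: x=[2.7753] v=[-2.7607]
Step 18: x=[2.4979] v=[-2.7739]
Step 19: x=[2.2213] v=[-2.7662]
Step 20: x=[1.9475] v=[-2.7378]
Step 21: x=[1.6786] v=[-2.6889]
Step 22: x=[1.4166] v=[-2.6198]
Step 23: x=[1.1635] v=[-2.5310]
Step 24: x=[0.9212] v=[-2.4233]
Step 25: x=[0.6915] v=[-2.2974]
Step 26: x=[0.4761] v=[-2.1543]
Step 27: x=[0.2766] v=[-1.9950]
Step 28: x=[0.0945] v=[-1.8207]
Step 29: x=[-0.0688] v=[-1.6328]
Step 30: x=[-0.2121] v=[-1.4326]
Step 31: x=[-0.3343] v=[-1.2217]
Step 32: x=[-0.4345] v=[-1.0016]
Step 33: x=[-0.5119] v=[-0.7740]
Step 34: x=[-0.5660] v=[-0.5406]
Step 35: x=[-0.5963] v=[-0.3032]
Step 36: x=[-0.6027] v=[-0.0635]
Step 37: x=[-0.5850] v=[0.1767]
First v>=0 after going negative at step 37, time=3.7000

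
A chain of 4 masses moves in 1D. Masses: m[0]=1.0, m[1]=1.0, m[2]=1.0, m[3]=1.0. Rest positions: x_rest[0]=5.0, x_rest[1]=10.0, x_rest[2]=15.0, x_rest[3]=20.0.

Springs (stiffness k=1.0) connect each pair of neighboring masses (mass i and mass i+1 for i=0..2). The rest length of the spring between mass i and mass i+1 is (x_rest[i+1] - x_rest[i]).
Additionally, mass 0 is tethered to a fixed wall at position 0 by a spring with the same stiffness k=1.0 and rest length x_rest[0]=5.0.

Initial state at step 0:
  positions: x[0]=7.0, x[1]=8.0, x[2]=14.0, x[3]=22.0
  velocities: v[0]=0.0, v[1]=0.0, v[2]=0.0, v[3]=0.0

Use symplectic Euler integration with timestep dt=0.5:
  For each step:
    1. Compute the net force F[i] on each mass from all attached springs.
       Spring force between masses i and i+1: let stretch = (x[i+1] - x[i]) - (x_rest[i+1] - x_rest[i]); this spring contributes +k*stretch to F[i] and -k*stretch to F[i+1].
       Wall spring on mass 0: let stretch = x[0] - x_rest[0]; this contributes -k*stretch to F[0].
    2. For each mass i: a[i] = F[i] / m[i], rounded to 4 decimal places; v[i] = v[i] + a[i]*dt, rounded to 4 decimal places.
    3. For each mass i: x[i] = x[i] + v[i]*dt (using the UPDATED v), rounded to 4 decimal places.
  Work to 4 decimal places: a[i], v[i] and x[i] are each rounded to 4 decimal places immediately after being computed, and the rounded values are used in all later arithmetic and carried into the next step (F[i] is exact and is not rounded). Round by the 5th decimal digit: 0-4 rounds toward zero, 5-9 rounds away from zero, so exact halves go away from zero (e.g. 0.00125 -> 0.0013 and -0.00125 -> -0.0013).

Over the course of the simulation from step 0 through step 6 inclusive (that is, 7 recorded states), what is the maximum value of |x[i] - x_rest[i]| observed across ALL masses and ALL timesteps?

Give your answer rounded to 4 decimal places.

Answer: 2.4375

Derivation:
Step 0: x=[7.0000 8.0000 14.0000 22.0000] v=[0.0000 0.0000 0.0000 0.0000]
Step 1: x=[5.5000 9.2500 14.5000 21.2500] v=[-3.0000 2.5000 1.0000 -1.5000]
Step 2: x=[3.5625 10.8750 15.3750 20.0625] v=[-3.8750 3.2500 1.7500 -2.3750]
Step 3: x=[2.5625 11.7969 16.2969 18.9531] v=[-2.0000 1.8438 1.8438 -2.2188]
Step 4: x=[3.2305 11.5352 16.7579 18.4297] v=[1.3360 -0.5234 0.9219 -1.0469]
Step 5: x=[5.1671 10.5030 16.3311 18.7383] v=[3.8731 -2.0644 -0.8536 0.6172]
Step 6: x=[7.1459 9.5939 15.0491 19.6951] v=[3.9575 -1.8183 -2.5641 1.9136]
Max displacement = 2.4375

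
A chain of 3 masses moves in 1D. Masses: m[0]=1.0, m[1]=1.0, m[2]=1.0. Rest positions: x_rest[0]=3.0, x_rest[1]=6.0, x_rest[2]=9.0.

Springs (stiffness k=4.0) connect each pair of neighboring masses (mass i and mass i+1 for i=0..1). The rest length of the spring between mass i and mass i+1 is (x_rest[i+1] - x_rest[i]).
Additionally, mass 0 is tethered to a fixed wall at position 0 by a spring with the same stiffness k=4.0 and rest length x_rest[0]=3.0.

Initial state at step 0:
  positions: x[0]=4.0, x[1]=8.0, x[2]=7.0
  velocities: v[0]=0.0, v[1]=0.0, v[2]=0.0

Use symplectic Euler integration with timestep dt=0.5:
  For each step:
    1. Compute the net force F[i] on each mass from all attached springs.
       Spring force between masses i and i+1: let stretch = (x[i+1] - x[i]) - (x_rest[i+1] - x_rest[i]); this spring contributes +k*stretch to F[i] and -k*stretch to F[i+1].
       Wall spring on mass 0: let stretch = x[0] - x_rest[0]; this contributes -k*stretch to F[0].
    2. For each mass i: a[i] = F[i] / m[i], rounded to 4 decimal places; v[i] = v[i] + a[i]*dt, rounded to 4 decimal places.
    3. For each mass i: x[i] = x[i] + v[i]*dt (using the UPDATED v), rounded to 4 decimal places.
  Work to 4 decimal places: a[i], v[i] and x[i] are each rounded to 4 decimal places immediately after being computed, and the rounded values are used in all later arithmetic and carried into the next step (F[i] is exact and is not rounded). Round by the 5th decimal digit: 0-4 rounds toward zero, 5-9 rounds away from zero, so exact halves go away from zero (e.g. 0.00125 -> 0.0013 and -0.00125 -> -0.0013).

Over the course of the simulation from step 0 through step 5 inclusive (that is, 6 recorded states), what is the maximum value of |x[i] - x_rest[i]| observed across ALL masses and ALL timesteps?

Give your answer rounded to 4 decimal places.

Step 0: x=[4.0000 8.0000 7.0000] v=[0.0000 0.0000 0.0000]
Step 1: x=[4.0000 3.0000 11.0000] v=[0.0000 -10.0000 8.0000]
Step 2: x=[-1.0000 7.0000 10.0000] v=[-10.0000 8.0000 -2.0000]
Step 3: x=[3.0000 6.0000 9.0000] v=[8.0000 -2.0000 -2.0000]
Step 4: x=[7.0000 5.0000 8.0000] v=[8.0000 -2.0000 -2.0000]
Step 5: x=[2.0000 9.0000 7.0000] v=[-10.0000 8.0000 -2.0000]
Max displacement = 4.0000

Answer: 4.0000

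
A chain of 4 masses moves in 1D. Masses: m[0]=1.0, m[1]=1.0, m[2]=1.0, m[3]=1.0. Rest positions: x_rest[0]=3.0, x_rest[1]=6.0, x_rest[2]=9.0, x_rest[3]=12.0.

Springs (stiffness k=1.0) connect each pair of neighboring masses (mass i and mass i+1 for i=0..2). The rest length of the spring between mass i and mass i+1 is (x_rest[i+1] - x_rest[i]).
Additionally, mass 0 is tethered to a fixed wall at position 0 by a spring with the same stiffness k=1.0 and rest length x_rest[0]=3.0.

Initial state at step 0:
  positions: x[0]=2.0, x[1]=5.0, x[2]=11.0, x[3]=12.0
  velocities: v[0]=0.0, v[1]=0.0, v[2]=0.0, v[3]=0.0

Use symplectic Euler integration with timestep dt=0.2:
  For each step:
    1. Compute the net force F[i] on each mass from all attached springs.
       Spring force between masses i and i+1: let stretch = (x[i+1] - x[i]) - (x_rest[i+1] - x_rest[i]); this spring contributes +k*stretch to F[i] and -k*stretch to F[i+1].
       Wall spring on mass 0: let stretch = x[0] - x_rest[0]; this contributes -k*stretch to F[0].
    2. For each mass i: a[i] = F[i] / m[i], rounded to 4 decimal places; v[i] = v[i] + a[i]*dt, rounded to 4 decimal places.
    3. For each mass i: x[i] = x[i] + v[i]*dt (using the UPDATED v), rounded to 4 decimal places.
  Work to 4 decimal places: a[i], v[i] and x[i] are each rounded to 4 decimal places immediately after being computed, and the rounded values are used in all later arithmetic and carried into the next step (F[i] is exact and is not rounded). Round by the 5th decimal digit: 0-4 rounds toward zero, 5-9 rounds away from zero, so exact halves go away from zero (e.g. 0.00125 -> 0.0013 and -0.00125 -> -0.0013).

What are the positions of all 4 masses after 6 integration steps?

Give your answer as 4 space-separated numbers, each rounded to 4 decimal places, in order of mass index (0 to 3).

Answer: 2.8942 6.5789 8.2443 13.0066

Derivation:
Step 0: x=[2.0000 5.0000 11.0000 12.0000] v=[0.0000 0.0000 0.0000 0.0000]
Step 1: x=[2.0400 5.1200 10.8000 12.0800] v=[0.2000 0.6000 -1.0000 0.4000]
Step 2: x=[2.1216 5.3440 10.4240 12.2288] v=[0.4080 1.1200 -1.8800 0.7440]
Step 3: x=[2.2472 5.6423 9.9170 12.4254] v=[0.6282 1.4915 -2.5350 0.9830]
Step 4: x=[2.4188 5.9758 9.3393 12.6417] v=[0.8578 1.6674 -2.8883 1.0813]
Step 5: x=[2.6359 6.3015 8.7592 12.8459] v=[1.0854 1.6287 -2.9005 1.0208]
Step 6: x=[2.8942 6.5789 8.2443 13.0066] v=[1.2913 1.3871 -2.5747 0.8035]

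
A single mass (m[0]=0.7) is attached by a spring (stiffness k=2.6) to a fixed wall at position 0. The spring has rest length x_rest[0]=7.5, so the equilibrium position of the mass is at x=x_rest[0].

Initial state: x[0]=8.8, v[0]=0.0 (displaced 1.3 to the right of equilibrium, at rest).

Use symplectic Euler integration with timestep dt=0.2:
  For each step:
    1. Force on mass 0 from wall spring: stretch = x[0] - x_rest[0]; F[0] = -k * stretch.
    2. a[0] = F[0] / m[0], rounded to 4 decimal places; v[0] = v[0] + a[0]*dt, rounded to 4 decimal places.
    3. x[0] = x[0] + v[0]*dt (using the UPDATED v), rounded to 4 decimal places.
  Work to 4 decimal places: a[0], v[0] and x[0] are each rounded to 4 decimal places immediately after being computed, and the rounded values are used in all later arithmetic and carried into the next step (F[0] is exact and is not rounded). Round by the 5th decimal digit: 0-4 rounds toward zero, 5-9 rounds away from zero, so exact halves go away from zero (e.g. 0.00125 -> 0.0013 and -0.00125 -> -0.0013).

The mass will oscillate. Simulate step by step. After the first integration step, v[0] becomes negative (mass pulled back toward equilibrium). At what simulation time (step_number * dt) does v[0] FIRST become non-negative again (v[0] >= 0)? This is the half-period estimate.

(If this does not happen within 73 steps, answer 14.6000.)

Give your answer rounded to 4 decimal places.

Step 0: x=[8.8000] v=[0.0000]
Step 1: x=[8.6069] v=[-0.9657]
Step 2: x=[8.2493] v=[-1.7880]
Step 3: x=[7.7804] v=[-2.3446]
Step 4: x=[7.2698] v=[-2.5529]
Step 5: x=[6.7934] v=[-2.3819]
Step 6: x=[6.4220] v=[-1.8570]
Step 7: x=[6.2108] v=[-1.0562]
Step 8: x=[6.1911] v=[-0.0985]
Step 9: x=[6.3659] v=[0.8738]
First v>=0 after going negative at step 9, time=1.8000

Answer: 1.8000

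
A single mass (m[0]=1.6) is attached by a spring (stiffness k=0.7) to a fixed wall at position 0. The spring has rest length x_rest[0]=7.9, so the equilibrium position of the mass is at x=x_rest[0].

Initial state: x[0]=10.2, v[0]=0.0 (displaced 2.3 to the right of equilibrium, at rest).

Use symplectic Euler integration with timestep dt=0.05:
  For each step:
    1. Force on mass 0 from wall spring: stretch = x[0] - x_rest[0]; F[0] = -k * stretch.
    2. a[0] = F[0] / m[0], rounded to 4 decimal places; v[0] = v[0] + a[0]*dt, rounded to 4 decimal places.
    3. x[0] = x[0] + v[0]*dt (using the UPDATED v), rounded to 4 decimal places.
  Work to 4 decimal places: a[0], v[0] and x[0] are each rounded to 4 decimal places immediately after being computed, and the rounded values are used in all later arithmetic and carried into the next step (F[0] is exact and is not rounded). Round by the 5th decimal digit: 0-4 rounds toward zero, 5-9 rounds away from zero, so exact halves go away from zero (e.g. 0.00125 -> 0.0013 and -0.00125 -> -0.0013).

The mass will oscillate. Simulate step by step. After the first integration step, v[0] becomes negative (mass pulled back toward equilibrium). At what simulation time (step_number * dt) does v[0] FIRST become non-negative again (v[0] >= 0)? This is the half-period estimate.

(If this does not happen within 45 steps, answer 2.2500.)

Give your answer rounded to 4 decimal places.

Answer: 2.2500

Derivation:
Step 0: x=[10.2000] v=[0.0000]
Step 1: x=[10.1975] v=[-0.0503]
Step 2: x=[10.1925] v=[-0.1006]
Step 3: x=[10.1850] v=[-0.1508]
Step 4: x=[10.1750] v=[-0.2008]
Step 5: x=[10.1625] v=[-0.2506]
Step 6: x=[10.1475] v=[-0.3001]
Step 7: x=[10.1300] v=[-0.3493]
Step 8: x=[10.1101] v=[-0.3981]
Step 9: x=[10.0878] v=[-0.4464]
Step 10: x=[10.0631] v=[-0.4943]
Step 11: x=[10.0360] v=[-0.5416]
Step 12: x=[10.0066] v=[-0.5883]
Step 13: x=[9.9749] v=[-0.6344]
Step 14: x=[9.9409] v=[-0.6798]
Step 15: x=[9.9047] v=[-0.7244]
Step 16: x=[9.8663] v=[-0.7683]
Step 17: x=[9.8257] v=[-0.8113]
Step 18: x=[9.7830] v=[-0.8534]
Step 19: x=[9.7383] v=[-0.8946]
Step 20: x=[9.6916] v=[-0.9348]
Step 21: x=[9.6429] v=[-0.9740]
Step 22: x=[9.5923] v=[-1.0121]
Step 23: x=[9.5398] v=[-1.0491]
Step 24: x=[9.4856] v=[-1.0850]
Step 25: x=[9.4296] v=[-1.1197]
Step 26: x=[9.3719] v=[-1.1532]
Step 27: x=[9.3126] v=[-1.1854]
Step 28: x=[9.2518] v=[-1.2163]
Step 29: x=[9.1895] v=[-1.2459]
Step 30: x=[9.1258] v=[-1.2741]
Step 31: x=[9.0608] v=[-1.3009]
Step 32: x=[8.9945] v=[-1.3263]
Step 33: x=[8.9270] v=[-1.3502]
Step 34: x=[8.8584] v=[-1.3727]
Step 35: x=[8.7887] v=[-1.3937]
Step 36: x=[8.7180] v=[-1.4131]
Step 37: x=[8.6465] v=[-1.4310]
Step 38: x=[8.5741] v=[-1.4473]
Step 39: x=[8.5010] v=[-1.4620]
Step 40: x=[8.4272] v=[-1.4751]
Step 41: x=[8.3529] v=[-1.4866]
Step 42: x=[8.2781] v=[-1.4965]
Step 43: x=[8.2029] v=[-1.5048]
Step 44: x=[8.1273] v=[-1.5114]
Step 45: x=[8.0515] v=[-1.5164]
v[0] did not become non-negative within 45 steps; using fallback time=2.2500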